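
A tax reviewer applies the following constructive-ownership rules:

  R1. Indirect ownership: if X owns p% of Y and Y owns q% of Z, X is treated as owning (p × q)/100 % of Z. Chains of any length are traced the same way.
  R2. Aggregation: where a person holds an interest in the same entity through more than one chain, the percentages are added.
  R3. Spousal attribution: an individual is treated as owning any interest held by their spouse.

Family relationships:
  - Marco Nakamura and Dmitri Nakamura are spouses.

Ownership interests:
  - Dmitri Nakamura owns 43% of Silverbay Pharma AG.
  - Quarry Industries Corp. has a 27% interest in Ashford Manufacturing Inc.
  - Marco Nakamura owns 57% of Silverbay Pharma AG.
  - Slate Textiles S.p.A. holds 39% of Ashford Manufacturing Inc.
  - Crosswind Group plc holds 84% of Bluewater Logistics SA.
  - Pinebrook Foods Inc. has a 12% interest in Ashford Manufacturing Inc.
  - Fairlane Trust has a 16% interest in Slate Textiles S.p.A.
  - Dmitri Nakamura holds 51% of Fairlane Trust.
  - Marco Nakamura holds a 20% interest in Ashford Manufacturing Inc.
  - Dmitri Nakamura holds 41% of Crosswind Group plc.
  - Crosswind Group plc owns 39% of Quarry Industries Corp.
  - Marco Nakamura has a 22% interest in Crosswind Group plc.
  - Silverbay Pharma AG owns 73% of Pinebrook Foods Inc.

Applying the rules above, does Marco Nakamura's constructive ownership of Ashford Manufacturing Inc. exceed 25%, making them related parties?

By spousal attribution (R3), Marco Nakamura is treated as also owning Dmitri Nakamura's interest in Crosswind Group plc, giving 22% + 41% = 63%.
By spousal attribution (R3), Marco Nakamura is treated as also owning Dmitri Nakamura's interest in Silverbay Pharma AG, giving 57% + 43% = 100%.
By spousal attribution (R3), Marco Nakamura is treated as owning Dmitri Nakamura's 51% interest in Fairlane Trust.
Chain via Crosswind Group plc → Quarry Industries Corp. (R1): 63% × 39% × 27% = 6.6339% of Ashford Manufacturing Inc.
Chain via Silverbay Pharma AG → Pinebrook Foods Inc. (R1): 100% × 73% × 12% = 8.76% of Ashford Manufacturing Inc.
Direct interest in Ashford Manufacturing Inc: 20%.
Chain via Fairlane Trust → Slate Textiles S.p.A. (R1): 51% × 16% × 39% = 3.1824% of Ashford Manufacturing Inc.
Aggregating (R2): 6.6339% + 8.76% + 20% + 3.1824% = 38.5763%.
38.5763% exceeds the 25% threshold, so Marco is a related party to Ashford Manufacturing Inc.

Yes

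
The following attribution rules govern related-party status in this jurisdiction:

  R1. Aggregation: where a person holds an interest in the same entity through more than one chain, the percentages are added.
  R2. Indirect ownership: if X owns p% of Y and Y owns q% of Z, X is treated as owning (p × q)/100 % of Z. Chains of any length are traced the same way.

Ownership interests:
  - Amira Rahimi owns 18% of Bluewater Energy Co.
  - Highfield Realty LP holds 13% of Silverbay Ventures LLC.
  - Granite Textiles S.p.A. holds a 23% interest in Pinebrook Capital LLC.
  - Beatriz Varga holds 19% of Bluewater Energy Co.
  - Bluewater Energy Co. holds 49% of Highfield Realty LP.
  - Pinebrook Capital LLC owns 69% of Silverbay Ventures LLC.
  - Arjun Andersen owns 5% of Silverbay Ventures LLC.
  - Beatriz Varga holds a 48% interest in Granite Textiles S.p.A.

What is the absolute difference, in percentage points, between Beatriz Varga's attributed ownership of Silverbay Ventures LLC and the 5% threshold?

3.8279

Chain via Granite Textiles S.p.A. → Pinebrook Capital LLC (R2): 48% × 23% × 69% = 7.6176% of Silverbay Ventures LLC.
Chain via Bluewater Energy Co. → Highfield Realty LP (R2): 19% × 49% × 13% = 1.2103% of Silverbay Ventures LLC.
Aggregating (R1): 7.6176% + 1.2103% = 8.8279%.
8.8279% exceeds the 5% threshold by 3.8279 percentage points.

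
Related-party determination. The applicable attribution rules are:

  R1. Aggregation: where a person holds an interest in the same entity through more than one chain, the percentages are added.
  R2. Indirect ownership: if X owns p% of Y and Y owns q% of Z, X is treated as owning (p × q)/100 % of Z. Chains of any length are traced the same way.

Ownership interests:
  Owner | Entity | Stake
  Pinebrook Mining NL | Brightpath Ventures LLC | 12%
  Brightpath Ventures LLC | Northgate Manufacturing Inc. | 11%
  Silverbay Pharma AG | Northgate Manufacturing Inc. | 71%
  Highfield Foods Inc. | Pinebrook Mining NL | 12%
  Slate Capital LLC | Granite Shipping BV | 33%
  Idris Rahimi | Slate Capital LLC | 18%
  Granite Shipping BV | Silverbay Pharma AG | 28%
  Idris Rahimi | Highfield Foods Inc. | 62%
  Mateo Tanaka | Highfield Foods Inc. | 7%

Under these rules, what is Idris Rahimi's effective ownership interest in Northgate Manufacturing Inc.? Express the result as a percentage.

1.27908%

Chain via Highfield Foods Inc. → Pinebrook Mining NL → Brightpath Ventures LLC (R2): 62% × 12% × 12% × 11% = 0.098208% of Northgate Manufacturing Inc.
Chain via Slate Capital LLC → Granite Shipping BV → Silverbay Pharma AG (R2): 18% × 33% × 28% × 71% = 1.180872% of Northgate Manufacturing Inc.
Aggregating (R1): 0.098208% + 1.180872% = 1.27908%.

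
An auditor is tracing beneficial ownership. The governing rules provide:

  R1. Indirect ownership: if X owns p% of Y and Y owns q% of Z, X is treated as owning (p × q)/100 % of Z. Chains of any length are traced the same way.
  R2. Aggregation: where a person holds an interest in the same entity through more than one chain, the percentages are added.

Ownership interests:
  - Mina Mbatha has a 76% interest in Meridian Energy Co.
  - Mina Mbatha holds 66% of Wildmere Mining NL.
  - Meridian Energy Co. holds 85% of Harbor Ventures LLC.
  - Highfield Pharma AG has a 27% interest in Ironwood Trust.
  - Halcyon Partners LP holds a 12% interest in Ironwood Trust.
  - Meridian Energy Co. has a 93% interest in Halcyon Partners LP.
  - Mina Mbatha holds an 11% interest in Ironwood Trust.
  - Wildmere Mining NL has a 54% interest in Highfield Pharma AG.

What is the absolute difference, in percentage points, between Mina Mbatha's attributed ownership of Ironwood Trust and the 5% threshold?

Chain via Meridian Energy Co. → Halcyon Partners LP (R1): 76% × 93% × 12% = 8.4816% of Ironwood Trust.
Chain via Wildmere Mining NL → Highfield Pharma AG (R1): 66% × 54% × 27% = 9.6228% of Ironwood Trust.
Direct interest in Ironwood Trust: 11%.
Aggregating (R2): 8.4816% + 9.6228% + 11% = 29.1044%.
29.1044% exceeds the 5% threshold by 24.1044 percentage points.

24.1044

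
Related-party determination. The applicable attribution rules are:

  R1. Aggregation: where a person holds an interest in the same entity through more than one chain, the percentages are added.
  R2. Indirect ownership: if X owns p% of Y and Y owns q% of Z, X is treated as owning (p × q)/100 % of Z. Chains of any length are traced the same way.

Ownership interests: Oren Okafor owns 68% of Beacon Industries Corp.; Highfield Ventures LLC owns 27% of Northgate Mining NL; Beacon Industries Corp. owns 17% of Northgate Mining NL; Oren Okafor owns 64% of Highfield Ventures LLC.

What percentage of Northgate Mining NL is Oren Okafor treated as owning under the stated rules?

28.84%

Chain via Highfield Ventures LLC (R2): 64% × 27% = 17.28% of Northgate Mining NL.
Chain via Beacon Industries Corp. (R2): 68% × 17% = 11.56% of Northgate Mining NL.
Aggregating (R1): 17.28% + 11.56% = 28.84%.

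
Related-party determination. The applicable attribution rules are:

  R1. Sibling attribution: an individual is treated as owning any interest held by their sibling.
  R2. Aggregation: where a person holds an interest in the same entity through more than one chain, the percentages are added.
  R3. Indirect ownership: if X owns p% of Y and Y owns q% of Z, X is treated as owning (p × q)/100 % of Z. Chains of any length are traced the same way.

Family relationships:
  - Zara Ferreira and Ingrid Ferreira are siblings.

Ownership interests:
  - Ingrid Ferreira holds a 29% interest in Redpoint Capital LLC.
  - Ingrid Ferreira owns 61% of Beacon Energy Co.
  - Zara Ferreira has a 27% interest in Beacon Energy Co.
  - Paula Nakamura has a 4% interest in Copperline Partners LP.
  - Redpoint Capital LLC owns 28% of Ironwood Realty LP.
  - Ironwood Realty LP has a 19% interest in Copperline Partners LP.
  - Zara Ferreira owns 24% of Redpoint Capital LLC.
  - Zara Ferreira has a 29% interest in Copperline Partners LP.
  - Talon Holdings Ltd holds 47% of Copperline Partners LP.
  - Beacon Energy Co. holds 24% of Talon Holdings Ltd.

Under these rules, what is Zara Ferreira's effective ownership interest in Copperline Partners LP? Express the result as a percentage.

41.746%

By sibling attribution (R1), Zara Ferreira is treated as also owning Ingrid Ferreira's interest in Redpoint Capital LLC, giving 24% + 29% = 53%.
By sibling attribution (R1), Zara Ferreira is treated as also owning Ingrid Ferreira's interest in Beacon Energy Co, giving 27% + 61% = 88%.
Chain via Redpoint Capital LLC → Ironwood Realty LP (R3): 53% × 28% × 19% = 2.8196% of Copperline Partners LP.
Chain via Beacon Energy Co. → Talon Holdings Ltd (R3): 88% × 24% × 47% = 9.9264% of Copperline Partners LP.
Direct interest in Copperline Partners LP: 29%.
Aggregating (R2): 2.8196% + 9.9264% + 29% = 41.746%.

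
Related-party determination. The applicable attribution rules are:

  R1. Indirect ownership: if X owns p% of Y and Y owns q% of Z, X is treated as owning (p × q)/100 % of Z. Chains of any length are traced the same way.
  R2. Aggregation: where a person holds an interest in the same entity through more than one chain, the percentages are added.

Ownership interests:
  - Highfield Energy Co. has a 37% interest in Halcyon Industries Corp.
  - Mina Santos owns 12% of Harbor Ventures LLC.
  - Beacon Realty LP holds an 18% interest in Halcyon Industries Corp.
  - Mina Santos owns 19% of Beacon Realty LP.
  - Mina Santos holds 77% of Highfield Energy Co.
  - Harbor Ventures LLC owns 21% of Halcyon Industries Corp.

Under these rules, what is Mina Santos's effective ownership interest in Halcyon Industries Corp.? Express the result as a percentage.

34.43%

Chain via Beacon Realty LP (R1): 19% × 18% = 3.42% of Halcyon Industries Corp.
Chain via Highfield Energy Co. (R1): 77% × 37% = 28.49% of Halcyon Industries Corp.
Chain via Harbor Ventures LLC (R1): 12% × 21% = 2.52% of Halcyon Industries Corp.
Aggregating (R2): 3.42% + 28.49% + 2.52% = 34.43%.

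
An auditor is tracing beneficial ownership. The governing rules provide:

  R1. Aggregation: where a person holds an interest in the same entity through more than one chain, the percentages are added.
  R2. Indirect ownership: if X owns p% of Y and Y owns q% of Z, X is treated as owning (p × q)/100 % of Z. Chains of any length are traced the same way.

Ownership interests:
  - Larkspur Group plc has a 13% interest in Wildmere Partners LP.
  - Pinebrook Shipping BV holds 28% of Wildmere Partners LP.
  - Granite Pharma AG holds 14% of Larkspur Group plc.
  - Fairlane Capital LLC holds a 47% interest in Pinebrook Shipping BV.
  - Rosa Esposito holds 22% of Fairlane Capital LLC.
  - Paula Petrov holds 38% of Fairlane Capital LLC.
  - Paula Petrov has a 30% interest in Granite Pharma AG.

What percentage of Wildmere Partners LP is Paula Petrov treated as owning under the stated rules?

Chain via Granite Pharma AG → Larkspur Group plc (R2): 30% × 14% × 13% = 0.546% of Wildmere Partners LP.
Chain via Fairlane Capital LLC → Pinebrook Shipping BV (R2): 38% × 47% × 28% = 5.0008% of Wildmere Partners LP.
Aggregating (R1): 0.546% + 5.0008% = 5.5468%.

5.5468%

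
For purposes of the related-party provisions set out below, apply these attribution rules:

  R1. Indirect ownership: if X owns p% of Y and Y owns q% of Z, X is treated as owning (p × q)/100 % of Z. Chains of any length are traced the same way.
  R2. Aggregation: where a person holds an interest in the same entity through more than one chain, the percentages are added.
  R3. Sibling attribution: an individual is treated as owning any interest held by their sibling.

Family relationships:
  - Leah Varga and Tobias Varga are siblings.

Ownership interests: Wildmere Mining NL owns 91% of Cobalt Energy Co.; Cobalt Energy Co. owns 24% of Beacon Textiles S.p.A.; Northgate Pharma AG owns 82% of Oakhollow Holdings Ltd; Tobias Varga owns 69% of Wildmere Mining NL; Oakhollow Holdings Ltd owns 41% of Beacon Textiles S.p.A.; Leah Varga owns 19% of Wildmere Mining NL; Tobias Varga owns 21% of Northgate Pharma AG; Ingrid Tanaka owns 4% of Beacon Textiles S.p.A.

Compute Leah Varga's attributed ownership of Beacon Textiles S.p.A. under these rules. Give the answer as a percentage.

26.2794%

By sibling attribution (R3), Leah Varga is treated as also owning Tobias Varga's interest in Wildmere Mining NL, giving 19% + 69% = 88%.
By sibling attribution (R3), Leah Varga is treated as owning Tobias Varga's 21% interest in Northgate Pharma AG.
Chain via Wildmere Mining NL → Cobalt Energy Co. (R1): 88% × 91% × 24% = 19.2192% of Beacon Textiles S.p.A.
Chain via Northgate Pharma AG → Oakhollow Holdings Ltd (R1): 21% × 82% × 41% = 7.0602% of Beacon Textiles S.p.A.
Aggregating (R2): 19.2192% + 7.0602% = 26.2794%.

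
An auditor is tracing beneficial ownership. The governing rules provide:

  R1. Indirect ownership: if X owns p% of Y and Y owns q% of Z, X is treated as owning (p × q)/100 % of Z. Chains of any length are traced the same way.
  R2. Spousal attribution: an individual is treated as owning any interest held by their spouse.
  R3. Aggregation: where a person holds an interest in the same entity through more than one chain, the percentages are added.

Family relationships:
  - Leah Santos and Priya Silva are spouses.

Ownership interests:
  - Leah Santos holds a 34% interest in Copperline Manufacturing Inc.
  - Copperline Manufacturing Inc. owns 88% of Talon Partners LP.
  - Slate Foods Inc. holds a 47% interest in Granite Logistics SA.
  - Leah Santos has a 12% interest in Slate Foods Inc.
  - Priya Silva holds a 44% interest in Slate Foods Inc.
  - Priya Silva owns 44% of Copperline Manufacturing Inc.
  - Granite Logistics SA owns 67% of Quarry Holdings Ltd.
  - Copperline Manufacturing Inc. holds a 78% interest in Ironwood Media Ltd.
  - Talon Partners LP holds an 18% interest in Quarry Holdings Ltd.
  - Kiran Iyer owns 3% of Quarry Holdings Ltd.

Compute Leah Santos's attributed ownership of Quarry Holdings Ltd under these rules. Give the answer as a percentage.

By spousal attribution (R2), Leah Santos is treated as also owning Priya Silva's interest in Copperline Manufacturing Inc, giving 34% + 44% = 78%.
By spousal attribution (R2), Leah Santos is treated as also owning Priya Silva's interest in Slate Foods Inc, giving 12% + 44% = 56%.
Chain via Copperline Manufacturing Inc. → Talon Partners LP (R1): 78% × 88% × 18% = 12.3552% of Quarry Holdings Ltd.
Chain via Slate Foods Inc. → Granite Logistics SA (R1): 56% × 47% × 67% = 17.6344% of Quarry Holdings Ltd.
Aggregating (R3): 12.3552% + 17.6344% = 29.9896%.

29.9896%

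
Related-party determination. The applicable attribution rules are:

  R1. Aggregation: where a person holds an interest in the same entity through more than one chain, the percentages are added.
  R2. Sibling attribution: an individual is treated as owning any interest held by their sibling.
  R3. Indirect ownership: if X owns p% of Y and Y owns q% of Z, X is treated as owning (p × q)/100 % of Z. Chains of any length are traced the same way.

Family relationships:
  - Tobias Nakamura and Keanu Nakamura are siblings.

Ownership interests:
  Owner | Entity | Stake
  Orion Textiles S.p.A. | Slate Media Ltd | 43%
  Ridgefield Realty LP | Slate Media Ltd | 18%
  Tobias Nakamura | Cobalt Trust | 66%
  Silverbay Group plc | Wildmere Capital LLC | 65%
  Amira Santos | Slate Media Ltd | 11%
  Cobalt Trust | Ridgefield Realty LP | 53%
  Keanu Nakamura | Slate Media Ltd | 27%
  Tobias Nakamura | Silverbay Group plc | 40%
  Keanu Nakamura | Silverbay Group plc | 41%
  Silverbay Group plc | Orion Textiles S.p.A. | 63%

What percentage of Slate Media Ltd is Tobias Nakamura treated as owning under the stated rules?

By sibling attribution (R2), Tobias Nakamura is treated as also owning Keanu Nakamura's interest in Silverbay Group plc, giving 40% + 41% = 81%.
By sibling attribution (R2), Tobias Nakamura is treated as owning Keanu Nakamura's 27% interest in Slate Media Ltd.
Chain via Silverbay Group plc → Orion Textiles S.p.A. (R3): 81% × 63% × 43% = 21.9429% of Slate Media Ltd.
Chain via Cobalt Trust → Ridgefield Realty LP (R3): 66% × 53% × 18% = 6.2964% of Slate Media Ltd.
Direct interest in Slate Media Ltd: 27%.
Aggregating (R1): 21.9429% + 6.2964% + 27% = 55.2393%.

55.2393%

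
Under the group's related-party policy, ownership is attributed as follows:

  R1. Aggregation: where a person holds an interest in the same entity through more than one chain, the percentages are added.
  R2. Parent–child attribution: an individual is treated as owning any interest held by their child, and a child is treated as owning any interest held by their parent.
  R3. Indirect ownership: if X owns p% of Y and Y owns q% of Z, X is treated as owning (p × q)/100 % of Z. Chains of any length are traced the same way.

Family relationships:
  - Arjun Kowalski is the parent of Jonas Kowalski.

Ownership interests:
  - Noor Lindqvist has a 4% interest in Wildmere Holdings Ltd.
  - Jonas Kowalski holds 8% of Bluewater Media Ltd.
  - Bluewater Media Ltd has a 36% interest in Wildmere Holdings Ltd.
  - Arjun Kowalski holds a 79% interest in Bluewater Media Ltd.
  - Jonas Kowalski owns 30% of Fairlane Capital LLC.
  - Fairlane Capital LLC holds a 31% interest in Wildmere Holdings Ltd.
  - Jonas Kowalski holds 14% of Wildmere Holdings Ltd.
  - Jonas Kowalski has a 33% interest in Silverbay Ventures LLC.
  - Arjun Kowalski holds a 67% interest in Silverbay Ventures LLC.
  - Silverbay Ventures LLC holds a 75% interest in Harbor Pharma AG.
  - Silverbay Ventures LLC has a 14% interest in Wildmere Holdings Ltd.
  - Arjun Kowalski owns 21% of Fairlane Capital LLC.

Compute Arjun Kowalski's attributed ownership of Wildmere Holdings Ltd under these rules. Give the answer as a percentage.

75.13%

By parent–child attribution (R2), Arjun Kowalski is treated as also owning Jonas Kowalski's interest in Bluewater Media Ltd, giving 79% + 8% = 87%.
By parent–child attribution (R2), Arjun Kowalski is treated as also owning Jonas Kowalski's interest in Silverbay Ventures LLC, giving 67% + 33% = 100%.
By parent–child attribution (R2), Arjun Kowalski is treated as also owning Jonas Kowalski's interest in Fairlane Capital LLC, giving 21% + 30% = 51%.
By parent–child attribution (R2), Arjun Kowalski is treated as owning Jonas Kowalski's 14% interest in Wildmere Holdings Ltd.
Chain via Bluewater Media Ltd (R3): 87% × 36% = 31.32% of Wildmere Holdings Ltd.
Chain via Silverbay Ventures LLC (R3): 100% × 14% = 14% of Wildmere Holdings Ltd.
Chain via Fairlane Capital LLC (R3): 51% × 31% = 15.81% of Wildmere Holdings Ltd.
Direct interest in Wildmere Holdings Ltd: 14%.
Aggregating (R1): 31.32% + 14% + 15.81% + 14% = 75.13%.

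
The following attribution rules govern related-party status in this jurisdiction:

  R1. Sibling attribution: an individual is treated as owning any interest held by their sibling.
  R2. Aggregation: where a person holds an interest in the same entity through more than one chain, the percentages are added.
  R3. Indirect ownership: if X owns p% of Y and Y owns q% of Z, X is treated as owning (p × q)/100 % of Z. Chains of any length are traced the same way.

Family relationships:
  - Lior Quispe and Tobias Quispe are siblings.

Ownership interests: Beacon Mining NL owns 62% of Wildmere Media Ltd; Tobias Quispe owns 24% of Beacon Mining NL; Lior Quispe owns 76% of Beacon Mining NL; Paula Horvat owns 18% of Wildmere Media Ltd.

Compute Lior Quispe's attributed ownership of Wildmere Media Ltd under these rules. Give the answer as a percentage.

By sibling attribution (R1), Lior Quispe is treated as also owning Tobias Quispe's interest in Beacon Mining NL, giving 76% + 24% = 100%.
Chain via Beacon Mining NL (R3): 100% × 62% = 62% of Wildmere Media Ltd.

62%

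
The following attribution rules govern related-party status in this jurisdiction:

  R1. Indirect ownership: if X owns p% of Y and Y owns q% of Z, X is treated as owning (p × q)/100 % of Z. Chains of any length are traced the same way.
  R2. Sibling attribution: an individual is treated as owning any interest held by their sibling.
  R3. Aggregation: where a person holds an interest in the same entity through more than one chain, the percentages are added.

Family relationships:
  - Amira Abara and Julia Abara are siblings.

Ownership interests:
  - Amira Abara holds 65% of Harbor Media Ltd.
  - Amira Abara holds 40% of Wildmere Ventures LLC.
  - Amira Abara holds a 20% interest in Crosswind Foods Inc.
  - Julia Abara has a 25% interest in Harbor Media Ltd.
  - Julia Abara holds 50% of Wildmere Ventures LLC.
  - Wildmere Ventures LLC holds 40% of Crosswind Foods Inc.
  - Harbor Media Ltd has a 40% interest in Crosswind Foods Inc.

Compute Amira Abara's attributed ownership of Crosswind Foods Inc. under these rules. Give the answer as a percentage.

92%

By sibling attribution (R2), Amira Abara is treated as also owning Julia Abara's interest in Wildmere Ventures LLC, giving 40% + 50% = 90%.
By sibling attribution (R2), Amira Abara is treated as also owning Julia Abara's interest in Harbor Media Ltd, giving 65% + 25% = 90%.
Chain via Wildmere Ventures LLC (R1): 90% × 40% = 36% of Crosswind Foods Inc.
Chain via Harbor Media Ltd (R1): 90% × 40% = 36% of Crosswind Foods Inc.
Direct interest in Crosswind Foods Inc: 20%.
Aggregating (R3): 36% + 36% + 20% = 92%.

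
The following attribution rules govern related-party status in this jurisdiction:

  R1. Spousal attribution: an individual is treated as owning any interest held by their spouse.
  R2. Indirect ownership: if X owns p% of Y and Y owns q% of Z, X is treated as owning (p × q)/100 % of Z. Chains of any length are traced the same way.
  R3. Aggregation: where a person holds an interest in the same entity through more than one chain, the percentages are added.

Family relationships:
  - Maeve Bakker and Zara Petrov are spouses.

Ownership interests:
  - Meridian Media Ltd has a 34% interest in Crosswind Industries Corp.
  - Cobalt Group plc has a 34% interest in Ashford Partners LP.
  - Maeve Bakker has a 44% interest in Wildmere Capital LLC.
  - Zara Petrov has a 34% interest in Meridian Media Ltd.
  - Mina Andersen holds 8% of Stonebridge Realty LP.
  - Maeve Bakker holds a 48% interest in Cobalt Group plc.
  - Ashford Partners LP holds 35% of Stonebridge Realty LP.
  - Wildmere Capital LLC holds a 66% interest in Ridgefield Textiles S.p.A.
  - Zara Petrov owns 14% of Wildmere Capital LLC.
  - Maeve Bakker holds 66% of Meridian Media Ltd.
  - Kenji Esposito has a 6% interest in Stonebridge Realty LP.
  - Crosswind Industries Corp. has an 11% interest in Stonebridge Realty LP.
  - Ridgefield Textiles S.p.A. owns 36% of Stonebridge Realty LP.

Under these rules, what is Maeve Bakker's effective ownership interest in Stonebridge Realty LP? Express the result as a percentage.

23.2328%

By spousal attribution (R1), Maeve Bakker is treated as also owning Zara Petrov's interest in Meridian Media Ltd, giving 66% + 34% = 100%.
By spousal attribution (R1), Maeve Bakker is treated as also owning Zara Petrov's interest in Wildmere Capital LLC, giving 44% + 14% = 58%.
Chain via Meridian Media Ltd → Crosswind Industries Corp. (R2): 100% × 34% × 11% = 3.74% of Stonebridge Realty LP.
Chain via Cobalt Group plc → Ashford Partners LP (R2): 48% × 34% × 35% = 5.712% of Stonebridge Realty LP.
Chain via Wildmere Capital LLC → Ridgefield Textiles S.p.A. (R2): 58% × 66% × 36% = 13.7808% of Stonebridge Realty LP.
Aggregating (R3): 3.74% + 5.712% + 13.7808% = 23.2328%.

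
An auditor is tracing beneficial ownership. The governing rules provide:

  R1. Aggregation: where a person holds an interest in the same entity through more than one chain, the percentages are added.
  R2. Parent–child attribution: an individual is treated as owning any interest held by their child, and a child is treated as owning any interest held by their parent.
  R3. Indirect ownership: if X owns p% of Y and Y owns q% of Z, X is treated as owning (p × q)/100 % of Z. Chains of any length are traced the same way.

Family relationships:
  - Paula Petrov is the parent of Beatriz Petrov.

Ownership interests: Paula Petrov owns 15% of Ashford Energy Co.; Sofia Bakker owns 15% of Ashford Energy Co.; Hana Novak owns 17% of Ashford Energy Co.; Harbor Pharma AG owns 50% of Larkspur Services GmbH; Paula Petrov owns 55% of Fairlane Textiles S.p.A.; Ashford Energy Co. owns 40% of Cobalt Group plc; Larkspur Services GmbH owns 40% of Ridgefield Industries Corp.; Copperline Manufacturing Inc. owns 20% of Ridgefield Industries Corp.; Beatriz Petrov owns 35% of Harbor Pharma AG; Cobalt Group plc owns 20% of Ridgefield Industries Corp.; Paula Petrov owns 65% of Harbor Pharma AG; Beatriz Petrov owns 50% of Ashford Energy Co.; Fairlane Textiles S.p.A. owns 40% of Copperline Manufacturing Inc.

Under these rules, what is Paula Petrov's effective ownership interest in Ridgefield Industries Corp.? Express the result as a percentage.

By parent–child attribution (R2), Paula Petrov is treated as also owning Beatriz Petrov's interest in Harbor Pharma AG, giving 65% + 35% = 100%.
By parent–child attribution (R2), Paula Petrov is treated as also owning Beatriz Petrov's interest in Ashford Energy Co, giving 15% + 50% = 65%.
Chain via Harbor Pharma AG → Larkspur Services GmbH (R3): 100% × 50% × 40% = 20% of Ridgefield Industries Corp.
Chain via Ashford Energy Co. → Cobalt Group plc (R3): 65% × 40% × 20% = 5.2% of Ridgefield Industries Corp.
Chain via Fairlane Textiles S.p.A. → Copperline Manufacturing Inc. (R3): 55% × 40% × 20% = 4.4% of Ridgefield Industries Corp.
Aggregating (R1): 20% + 5.2% + 4.4% = 29.6%.

29.6%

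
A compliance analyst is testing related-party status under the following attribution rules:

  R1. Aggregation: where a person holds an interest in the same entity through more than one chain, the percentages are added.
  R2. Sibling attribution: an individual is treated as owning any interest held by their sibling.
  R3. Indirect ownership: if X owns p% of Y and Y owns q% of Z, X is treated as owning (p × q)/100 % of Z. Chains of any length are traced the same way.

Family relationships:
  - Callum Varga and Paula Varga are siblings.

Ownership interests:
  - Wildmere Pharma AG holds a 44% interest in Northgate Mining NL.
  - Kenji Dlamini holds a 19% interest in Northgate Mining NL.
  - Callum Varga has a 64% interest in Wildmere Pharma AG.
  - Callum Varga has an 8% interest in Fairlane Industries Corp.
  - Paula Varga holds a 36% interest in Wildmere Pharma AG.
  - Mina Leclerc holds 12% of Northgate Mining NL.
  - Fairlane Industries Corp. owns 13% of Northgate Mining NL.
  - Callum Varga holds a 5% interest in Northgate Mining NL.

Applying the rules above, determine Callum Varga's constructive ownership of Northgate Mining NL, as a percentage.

By sibling attribution (R2), Callum Varga is treated as also owning Paula Varga's interest in Wildmere Pharma AG, giving 64% + 36% = 100%.
Chain via Wildmere Pharma AG (R3): 100% × 44% = 44% of Northgate Mining NL.
Chain via Fairlane Industries Corp. (R3): 8% × 13% = 1.04% of Northgate Mining NL.
Direct interest in Northgate Mining NL: 5%.
Aggregating (R1): 44% + 1.04% + 5% = 50.04%.

50.04%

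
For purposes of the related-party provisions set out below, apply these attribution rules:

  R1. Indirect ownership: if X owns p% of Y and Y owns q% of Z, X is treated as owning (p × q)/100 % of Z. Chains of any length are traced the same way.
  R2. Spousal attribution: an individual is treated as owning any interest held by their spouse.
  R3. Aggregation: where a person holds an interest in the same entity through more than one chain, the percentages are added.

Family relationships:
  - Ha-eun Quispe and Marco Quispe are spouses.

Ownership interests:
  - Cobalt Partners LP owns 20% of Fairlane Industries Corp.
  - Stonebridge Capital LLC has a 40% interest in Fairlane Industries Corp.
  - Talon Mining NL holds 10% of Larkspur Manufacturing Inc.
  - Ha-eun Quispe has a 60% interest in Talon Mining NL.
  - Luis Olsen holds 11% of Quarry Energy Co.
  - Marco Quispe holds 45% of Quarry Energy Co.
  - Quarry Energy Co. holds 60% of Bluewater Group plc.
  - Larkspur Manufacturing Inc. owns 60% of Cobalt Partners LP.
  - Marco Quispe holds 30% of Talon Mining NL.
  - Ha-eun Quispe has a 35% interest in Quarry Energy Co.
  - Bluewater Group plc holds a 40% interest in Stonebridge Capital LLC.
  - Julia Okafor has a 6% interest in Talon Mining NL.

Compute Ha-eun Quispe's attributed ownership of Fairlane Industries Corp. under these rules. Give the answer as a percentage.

8.76%

By spousal attribution (R2), Ha-eun Quispe is treated as also owning Marco Quispe's interest in Talon Mining NL, giving 60% + 30% = 90%.
By spousal attribution (R2), Ha-eun Quispe is treated as also owning Marco Quispe's interest in Quarry Energy Co, giving 35% + 45% = 80%.
Chain via Talon Mining NL → Larkspur Manufacturing Inc. → Cobalt Partners LP (R1): 90% × 10% × 60% × 20% = 1.08% of Fairlane Industries Corp.
Chain via Quarry Energy Co. → Bluewater Group plc → Stonebridge Capital LLC (R1): 80% × 60% × 40% × 40% = 7.68% of Fairlane Industries Corp.
Aggregating (R3): 1.08% + 7.68% = 8.76%.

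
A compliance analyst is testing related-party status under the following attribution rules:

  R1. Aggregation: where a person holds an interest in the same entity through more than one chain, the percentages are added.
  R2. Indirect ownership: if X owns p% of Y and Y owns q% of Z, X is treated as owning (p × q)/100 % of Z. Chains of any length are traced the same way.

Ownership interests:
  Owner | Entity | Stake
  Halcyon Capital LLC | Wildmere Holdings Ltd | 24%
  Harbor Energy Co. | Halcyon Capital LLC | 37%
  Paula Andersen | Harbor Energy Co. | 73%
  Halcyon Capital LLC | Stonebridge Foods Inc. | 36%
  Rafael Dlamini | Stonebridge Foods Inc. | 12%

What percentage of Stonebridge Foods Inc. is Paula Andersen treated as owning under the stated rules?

9.7236%

Chain via Harbor Energy Co. → Halcyon Capital LLC (R2): 73% × 37% × 36% = 9.7236% of Stonebridge Foods Inc.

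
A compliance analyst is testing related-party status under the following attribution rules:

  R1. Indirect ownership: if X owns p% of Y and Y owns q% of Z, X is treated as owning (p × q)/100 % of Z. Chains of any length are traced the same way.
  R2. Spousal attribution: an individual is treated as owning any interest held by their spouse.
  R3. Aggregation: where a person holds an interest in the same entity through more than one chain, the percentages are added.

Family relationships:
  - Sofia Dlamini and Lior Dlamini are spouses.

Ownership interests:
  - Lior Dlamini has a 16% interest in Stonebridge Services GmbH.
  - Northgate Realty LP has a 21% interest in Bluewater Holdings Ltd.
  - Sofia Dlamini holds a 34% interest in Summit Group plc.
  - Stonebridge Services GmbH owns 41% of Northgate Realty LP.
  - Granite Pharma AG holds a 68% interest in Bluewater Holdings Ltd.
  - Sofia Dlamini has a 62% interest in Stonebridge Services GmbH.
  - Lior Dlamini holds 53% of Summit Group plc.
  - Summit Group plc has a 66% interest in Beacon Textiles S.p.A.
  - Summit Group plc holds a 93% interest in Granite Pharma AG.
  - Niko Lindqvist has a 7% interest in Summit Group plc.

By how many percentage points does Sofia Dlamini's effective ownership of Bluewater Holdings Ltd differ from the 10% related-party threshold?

51.7346

By spousal attribution (R2), Sofia Dlamini is treated as also owning Lior Dlamini's interest in Stonebridge Services GmbH, giving 62% + 16% = 78%.
By spousal attribution (R2), Sofia Dlamini is treated as also owning Lior Dlamini's interest in Summit Group plc, giving 34% + 53% = 87%.
Chain via Stonebridge Services GmbH → Northgate Realty LP (R1): 78% × 41% × 21% = 6.7158% of Bluewater Holdings Ltd.
Chain via Summit Group plc → Granite Pharma AG (R1): 87% × 93% × 68% = 55.0188% of Bluewater Holdings Ltd.
Aggregating (R3): 6.7158% + 55.0188% = 61.7346%.
61.7346% exceeds the 10% threshold by 51.7346 percentage points.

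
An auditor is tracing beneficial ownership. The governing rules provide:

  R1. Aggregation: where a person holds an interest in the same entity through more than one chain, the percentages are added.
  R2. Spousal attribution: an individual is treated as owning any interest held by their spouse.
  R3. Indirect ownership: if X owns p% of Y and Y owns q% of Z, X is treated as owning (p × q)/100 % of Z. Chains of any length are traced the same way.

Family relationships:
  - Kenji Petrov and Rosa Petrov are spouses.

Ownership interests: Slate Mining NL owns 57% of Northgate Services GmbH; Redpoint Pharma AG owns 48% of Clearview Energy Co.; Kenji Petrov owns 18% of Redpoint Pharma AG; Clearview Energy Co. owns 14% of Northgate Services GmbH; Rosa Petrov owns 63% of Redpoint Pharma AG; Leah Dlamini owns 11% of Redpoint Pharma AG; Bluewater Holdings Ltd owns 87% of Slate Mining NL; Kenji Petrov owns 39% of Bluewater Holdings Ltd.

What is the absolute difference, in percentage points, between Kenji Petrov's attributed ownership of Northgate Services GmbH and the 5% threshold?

By spousal attribution (R2), Kenji Petrov is treated as also owning Rosa Petrov's interest in Redpoint Pharma AG, giving 18% + 63% = 81%.
Chain via Redpoint Pharma AG → Clearview Energy Co. (R3): 81% × 48% × 14% = 5.4432% of Northgate Services GmbH.
Chain via Bluewater Holdings Ltd → Slate Mining NL (R3): 39% × 87% × 57% = 19.3401% of Northgate Services GmbH.
Aggregating (R1): 5.4432% + 19.3401% = 24.7833%.
24.7833% exceeds the 5% threshold by 19.7833 percentage points.

19.7833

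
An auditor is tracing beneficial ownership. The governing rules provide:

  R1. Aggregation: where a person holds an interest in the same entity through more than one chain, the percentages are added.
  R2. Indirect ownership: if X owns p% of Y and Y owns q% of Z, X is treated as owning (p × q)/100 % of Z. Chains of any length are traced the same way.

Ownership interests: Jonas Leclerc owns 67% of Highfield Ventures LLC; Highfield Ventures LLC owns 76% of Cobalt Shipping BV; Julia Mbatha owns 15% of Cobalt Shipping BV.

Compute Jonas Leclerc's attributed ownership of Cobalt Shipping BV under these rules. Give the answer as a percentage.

50.92%

Chain via Highfield Ventures LLC (R2): 67% × 76% = 50.92% of Cobalt Shipping BV.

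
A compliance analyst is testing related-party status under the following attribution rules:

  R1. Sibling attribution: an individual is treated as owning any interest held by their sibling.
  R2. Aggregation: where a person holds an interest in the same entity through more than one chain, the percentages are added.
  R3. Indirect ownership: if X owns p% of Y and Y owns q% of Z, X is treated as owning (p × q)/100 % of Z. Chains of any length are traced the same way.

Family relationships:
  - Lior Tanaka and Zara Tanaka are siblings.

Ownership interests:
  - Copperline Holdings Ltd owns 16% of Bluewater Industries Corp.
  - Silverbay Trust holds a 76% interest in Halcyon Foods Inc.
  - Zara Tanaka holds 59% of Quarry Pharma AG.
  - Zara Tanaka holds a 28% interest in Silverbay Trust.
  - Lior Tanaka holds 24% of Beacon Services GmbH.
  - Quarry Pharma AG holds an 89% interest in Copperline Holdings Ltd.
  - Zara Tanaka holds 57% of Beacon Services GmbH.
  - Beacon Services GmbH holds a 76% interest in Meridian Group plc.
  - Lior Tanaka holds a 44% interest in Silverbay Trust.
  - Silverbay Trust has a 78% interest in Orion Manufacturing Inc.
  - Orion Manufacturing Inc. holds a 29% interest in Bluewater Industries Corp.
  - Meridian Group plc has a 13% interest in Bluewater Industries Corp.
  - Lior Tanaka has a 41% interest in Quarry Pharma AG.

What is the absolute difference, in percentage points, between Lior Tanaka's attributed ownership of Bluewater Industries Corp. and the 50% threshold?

By sibling attribution (R1), Lior Tanaka is treated as also owning Zara Tanaka's interest in Silverbay Trust, giving 44% + 28% = 72%.
By sibling attribution (R1), Lior Tanaka is treated as also owning Zara Tanaka's interest in Beacon Services GmbH, giving 24% + 57% = 81%.
By sibling attribution (R1), Lior Tanaka is treated as also owning Zara Tanaka's interest in Quarry Pharma AG, giving 41% + 59% = 100%.
Chain via Silverbay Trust → Orion Manufacturing Inc. (R3): 72% × 78% × 29% = 16.2864% of Bluewater Industries Corp.
Chain via Beacon Services GmbH → Meridian Group plc (R3): 81% × 76% × 13% = 8.0028% of Bluewater Industries Corp.
Chain via Quarry Pharma AG → Copperline Holdings Ltd (R3): 100% × 89% × 16% = 14.24% of Bluewater Industries Corp.
Aggregating (R2): 16.2864% + 8.0028% + 14.24% = 38.5292%.
38.5292% falls short of the 50% threshold by 11.4708 percentage points.

11.4708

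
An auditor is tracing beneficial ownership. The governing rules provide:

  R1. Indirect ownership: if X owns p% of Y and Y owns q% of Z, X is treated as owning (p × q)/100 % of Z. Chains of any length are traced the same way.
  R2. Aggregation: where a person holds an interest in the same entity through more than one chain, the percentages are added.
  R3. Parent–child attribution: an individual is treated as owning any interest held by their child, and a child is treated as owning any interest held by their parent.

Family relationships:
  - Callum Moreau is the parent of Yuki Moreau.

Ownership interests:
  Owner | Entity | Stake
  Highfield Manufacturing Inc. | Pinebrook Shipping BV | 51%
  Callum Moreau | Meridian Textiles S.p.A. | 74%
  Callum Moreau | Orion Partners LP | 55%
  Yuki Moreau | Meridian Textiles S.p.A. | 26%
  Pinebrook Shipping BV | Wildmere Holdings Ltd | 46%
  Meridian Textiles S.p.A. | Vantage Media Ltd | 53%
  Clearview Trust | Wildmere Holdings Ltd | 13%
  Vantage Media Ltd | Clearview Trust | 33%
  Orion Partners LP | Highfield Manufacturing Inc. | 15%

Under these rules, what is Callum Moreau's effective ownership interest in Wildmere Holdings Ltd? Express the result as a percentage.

4.20915%

By parent–child attribution (R3), Callum Moreau is treated as also owning Yuki Moreau's interest in Meridian Textiles S.p.A, giving 74% + 26% = 100%.
Chain via Orion Partners LP → Highfield Manufacturing Inc. → Pinebrook Shipping BV (R1): 55% × 15% × 51% × 46% = 1.93545% of Wildmere Holdings Ltd.
Chain via Meridian Textiles S.p.A. → Vantage Media Ltd → Clearview Trust (R1): 100% × 53% × 33% × 13% = 2.2737% of Wildmere Holdings Ltd.
Aggregating (R2): 1.93545% + 2.2737% = 4.20915%.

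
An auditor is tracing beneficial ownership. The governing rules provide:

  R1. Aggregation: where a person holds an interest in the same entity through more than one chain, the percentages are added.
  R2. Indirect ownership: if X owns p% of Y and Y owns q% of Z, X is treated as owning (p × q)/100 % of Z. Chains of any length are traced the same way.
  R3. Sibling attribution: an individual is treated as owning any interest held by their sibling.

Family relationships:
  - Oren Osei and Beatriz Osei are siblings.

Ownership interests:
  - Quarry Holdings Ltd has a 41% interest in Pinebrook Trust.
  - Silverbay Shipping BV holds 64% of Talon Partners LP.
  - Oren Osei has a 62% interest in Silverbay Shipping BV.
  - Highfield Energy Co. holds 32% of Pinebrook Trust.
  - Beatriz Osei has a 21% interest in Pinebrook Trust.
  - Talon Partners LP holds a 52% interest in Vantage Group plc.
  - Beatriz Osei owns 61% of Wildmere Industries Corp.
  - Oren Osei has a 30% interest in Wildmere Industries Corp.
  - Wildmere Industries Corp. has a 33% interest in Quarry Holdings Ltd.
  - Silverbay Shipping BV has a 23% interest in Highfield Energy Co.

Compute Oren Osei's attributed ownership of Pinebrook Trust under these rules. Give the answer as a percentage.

37.8755%

By sibling attribution (R3), Oren Osei is treated as also owning Beatriz Osei's interest in Wildmere Industries Corp, giving 30% + 61% = 91%.
By sibling attribution (R3), Oren Osei is treated as owning Beatriz Osei's 21% interest in Pinebrook Trust.
Chain via Wildmere Industries Corp. → Quarry Holdings Ltd (R2): 91% × 33% × 41% = 12.3123% of Pinebrook Trust.
Chain via Silverbay Shipping BV → Highfield Energy Co. (R2): 62% × 23% × 32% = 4.5632% of Pinebrook Trust.
Direct interest in Pinebrook Trust: 21%.
Aggregating (R1): 12.3123% + 4.5632% + 21% = 37.8755%.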